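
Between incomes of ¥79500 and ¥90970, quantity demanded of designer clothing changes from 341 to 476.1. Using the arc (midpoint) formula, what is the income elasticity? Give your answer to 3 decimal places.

2.457

ΔQ = 476.1 − 341 = 135.1; midpoint Q̄ = (341 + 476.1)/2 = 408.55.
ΔI = 90970 − 79500 = 11470; midpoint Ī = (79500 + 90970)/2 = 85235.
η = (ΔQ/Q̄) ÷ (ΔI/Ī) = (135.1/408.55) ÷ (11470/85235) = 2.457.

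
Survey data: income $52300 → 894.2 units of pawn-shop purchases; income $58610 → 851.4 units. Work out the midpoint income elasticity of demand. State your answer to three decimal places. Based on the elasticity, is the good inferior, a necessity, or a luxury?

ΔQ = 851.4 − 894.2 = -42.8; midpoint Q̄ = (894.2 + 851.4)/2 = 872.8.
ΔI = 58610 − 52300 = 6310; midpoint Ī = (52300 + 58610)/2 = 55455.
η = (ΔQ/Q̄) ÷ (ΔI/Ī) = (-42.8/872.8) ÷ (6310/55455) = -0.431.
η < 0 ⇒ inferior good.

-0.431 (inferior good)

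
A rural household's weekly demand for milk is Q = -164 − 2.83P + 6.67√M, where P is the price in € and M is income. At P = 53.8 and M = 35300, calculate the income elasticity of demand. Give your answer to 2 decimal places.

0.67

At P = 53.8, M = 35300: Q = 936.925.
Holding P constant, ∂Q/∂M = 6.67/(2√M) = 0.0177504.
η_M = (∂Q/∂M)·(M/Q) = 0.0177504 × (35300/936.925) = 0.67.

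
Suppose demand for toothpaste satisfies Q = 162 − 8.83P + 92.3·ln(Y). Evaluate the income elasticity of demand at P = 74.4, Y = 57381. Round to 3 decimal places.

0.179

At P = 74.4, Y = 57381: Q = 516.422.
Holding P constant, ∂Q/∂Y = 92.3/Y = 0.00160855.
η_Y = (∂Q/∂Y)·(Y/Q) = 0.00160855 × (57381/516.422) = 0.179.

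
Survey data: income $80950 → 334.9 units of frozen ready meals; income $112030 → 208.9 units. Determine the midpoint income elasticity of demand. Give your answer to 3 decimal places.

-1.439

ΔQ = 208.9 − 334.9 = -126; midpoint Q̄ = (334.9 + 208.9)/2 = 271.9.
ΔI = 112030 − 80950 = 31080; midpoint Ī = (80950 + 112030)/2 = 96490.
η = (ΔQ/Q̄) ÷ (ΔI/Ī) = (-126/271.9) ÷ (31080/96490) = -1.439.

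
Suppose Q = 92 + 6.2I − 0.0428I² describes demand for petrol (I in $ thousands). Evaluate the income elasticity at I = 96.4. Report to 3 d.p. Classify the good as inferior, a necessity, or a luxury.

At I = 96.4: Q = 291.9413.
dQ/dI = 6.2 − 0.0856I = -2.05184.
η = (dQ/dI)·(I/Q) = -2.05184 × (96.4/291.9413) = -0.678.
η < 0 ⇒ inferior good.

-0.678 (inferior good)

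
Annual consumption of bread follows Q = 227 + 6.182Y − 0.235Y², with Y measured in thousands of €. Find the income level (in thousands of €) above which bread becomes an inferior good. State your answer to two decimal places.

13.15

dQ/dY = 6.182 − 0.47Y.
The good is inferior where dQ/dY < 0. Setting dQ/dY = 0 gives Y = 6.182 / 0.47 = 13.15.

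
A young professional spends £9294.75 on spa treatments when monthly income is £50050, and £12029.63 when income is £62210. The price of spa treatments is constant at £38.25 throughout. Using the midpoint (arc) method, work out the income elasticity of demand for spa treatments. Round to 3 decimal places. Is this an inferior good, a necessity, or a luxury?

With a constant price, Q₁ = 9294.75/38.25 = 243.000 and Q₂ = 12029.63/38.25 = 314.500 (equivalently, work directly with expenditure since P cancels).
Midpoint %ΔQ = (12029.63 − 9294.75)/10662.19 = 0.25650; midpoint %ΔI = (62210 − 50050)/56130 = 0.21664.
η = 0.25650 / 0.21664 = 1.184.
η > 1 ⇒ luxury.

1.184 (luxury)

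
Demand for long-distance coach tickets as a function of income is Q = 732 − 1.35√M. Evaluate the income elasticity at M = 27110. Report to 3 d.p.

-0.218

At M = 27110: Q = 509.721.
dQ/dM = -1.35/(2√M) = -0.00409958 at this income.
η = (dQ/dM)·(M/Q) = -0.00409958 × (27110/509.721) = -0.218.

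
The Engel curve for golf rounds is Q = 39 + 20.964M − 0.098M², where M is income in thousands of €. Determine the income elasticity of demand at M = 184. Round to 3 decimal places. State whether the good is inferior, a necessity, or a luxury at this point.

At M = 184: Q = 578.4880.
dQ/dM = 20.964 − 0.196M = -15.10000.
η = (dQ/dM)·(M/Q) = -15.10000 × (184/578.4880) = -4.803.
η < 0 ⇒ inferior good.

-4.803 (inferior good)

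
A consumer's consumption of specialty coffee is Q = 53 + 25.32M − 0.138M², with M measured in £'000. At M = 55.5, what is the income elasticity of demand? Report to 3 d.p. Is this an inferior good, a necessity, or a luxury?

0.537 (necessity)

At M = 55.5: Q = 1033.1855.
dQ/dM = 25.32 − 0.276M = 10.00200.
η = (dQ/dM)·(M/Q) = 10.00200 × (55.5/1033.1855) = 0.537.
0 < η < 1 ⇒ necessity.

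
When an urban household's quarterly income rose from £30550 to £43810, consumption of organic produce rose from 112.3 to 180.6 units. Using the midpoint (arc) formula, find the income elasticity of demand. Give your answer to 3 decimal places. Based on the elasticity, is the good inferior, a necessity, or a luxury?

ΔQ = 180.6 − 112.3 = 68.3; midpoint Q̄ = (112.3 + 180.6)/2 = 146.45.
ΔI = 43810 − 30550 = 13260; midpoint Ī = (30550 + 43810)/2 = 37180.
η = (ΔQ/Q̄) ÷ (ΔI/Ī) = (68.3/146.45) ÷ (13260/37180) = 1.308.
η > 1 ⇒ luxury.

1.308 (luxury)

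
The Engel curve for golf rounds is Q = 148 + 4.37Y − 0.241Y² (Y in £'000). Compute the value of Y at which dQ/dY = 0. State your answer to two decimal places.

9.07

dQ/dY = 4.37 − 0.482Y.
The good is inferior where dQ/dY < 0. Setting dQ/dY = 0 gives Y = 4.37 / 0.482 = 9.07.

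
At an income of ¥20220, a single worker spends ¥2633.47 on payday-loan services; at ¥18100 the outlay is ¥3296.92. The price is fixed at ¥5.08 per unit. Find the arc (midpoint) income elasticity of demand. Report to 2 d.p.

-2.02

With a constant price, Q₁ = 2633.47/5.08 = 518.400 and Q₂ = 3296.92/5.08 = 649.000 (equivalently, work directly with expenditure since P cancels).
Midpoint %ΔQ = (3296.92 − 2633.47)/2965.20 = 0.22375; midpoint %ΔI = (18100 − 20220)/19160 = -0.11065.
η = 0.22375 / -0.11065 = -2.02.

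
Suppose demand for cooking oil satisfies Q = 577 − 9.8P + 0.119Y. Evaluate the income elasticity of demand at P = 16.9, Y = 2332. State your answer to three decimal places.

0.403

At P = 16.9, Y = 2332: Q = 688.888.
Holding P constant, ∂Q/∂Y = 0.119.
η_Y = (∂Q/∂Y)·(Y/Q) = 0.119 × (2332/688.888) = 0.403.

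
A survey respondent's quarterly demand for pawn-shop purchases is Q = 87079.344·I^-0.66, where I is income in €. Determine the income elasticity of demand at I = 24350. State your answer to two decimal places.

-0.66

For Q = A·I^β the income elasticity is constant and equal to β.
Here β = -0.66, so η = -0.66.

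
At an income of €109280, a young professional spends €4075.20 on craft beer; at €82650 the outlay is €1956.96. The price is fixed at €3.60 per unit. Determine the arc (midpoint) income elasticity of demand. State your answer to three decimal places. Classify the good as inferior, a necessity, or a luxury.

With a constant price, Q₁ = 4075.20/3.60 = 1132.000 and Q₂ = 1956.96/3.60 = 543.600 (equivalently, work directly with expenditure since P cancels).
Midpoint %ΔQ = (1956.96 − 4075.20)/3016.08 = -0.70232; midpoint %ΔI = (82650 − 109280)/95965 = -0.27750.
η = -0.70232 / -0.27750 = 2.531.
η > 1 ⇒ luxury.

2.531 (luxury)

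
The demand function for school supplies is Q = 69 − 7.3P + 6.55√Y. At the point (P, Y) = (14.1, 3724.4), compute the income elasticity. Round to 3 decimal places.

At P = 14.1, Y = 3724.4: Q = 365.802.
Holding P constant, ∂Q/∂Y = 6.55/(2√Y) = 0.053664.
η_Y = (∂Q/∂Y)·(Y/Q) = 0.053664 × (3724.4/365.802) = 0.546.

0.546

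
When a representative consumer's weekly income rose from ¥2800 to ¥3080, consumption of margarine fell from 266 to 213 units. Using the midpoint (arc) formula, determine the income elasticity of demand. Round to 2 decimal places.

-2.32

ΔQ = 213 − 266 = -53; midpoint Q̄ = (266 + 213)/2 = 239.5.
ΔI = 3080 − 2800 = 280; midpoint Ī = (2800 + 3080)/2 = 2940.
η = (ΔQ/Q̄) ÷ (ΔI/Ī) = (-53/239.5) ÷ (280/2940) = -2.32.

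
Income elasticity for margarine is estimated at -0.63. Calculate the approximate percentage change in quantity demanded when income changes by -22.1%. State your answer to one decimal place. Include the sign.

13.9%

%ΔQ ≈ η × %ΔI = -0.63 × (-22.1%) = 13.9%.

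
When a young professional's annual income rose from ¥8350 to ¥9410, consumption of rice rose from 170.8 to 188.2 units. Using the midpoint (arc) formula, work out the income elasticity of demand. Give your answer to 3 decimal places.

0.812

ΔQ = 188.2 − 170.8 = 17.4; midpoint Q̄ = (170.8 + 188.2)/2 = 179.5.
ΔI = 9410 − 8350 = 1060; midpoint Ī = (8350 + 9410)/2 = 8880.
η = (ΔQ/Q̄) ÷ (ΔI/Ī) = (17.4/179.5) ÷ (1060/8880) = 0.812.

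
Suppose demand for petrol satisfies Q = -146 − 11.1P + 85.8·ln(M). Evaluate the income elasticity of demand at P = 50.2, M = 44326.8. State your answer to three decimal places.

0.399

At P = 50.2, M = 44326.8: Q = 214.784.
Holding P constant, ∂Q/∂M = 85.8/M = 0.00193562.
η_M = (∂Q/∂M)·(M/Q) = 0.00193562 × (44326.8/214.784) = 0.399.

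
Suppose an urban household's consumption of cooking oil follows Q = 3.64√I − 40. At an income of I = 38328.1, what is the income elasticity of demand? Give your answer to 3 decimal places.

At I = 38328.1: Q = 672.623.
dQ/dI = 3.64/(2√I) = 0.00929636 at this income.
η = (dQ/dI)·(I/Q) = 0.00929636 × (38328.1/672.623) = 0.530.

0.530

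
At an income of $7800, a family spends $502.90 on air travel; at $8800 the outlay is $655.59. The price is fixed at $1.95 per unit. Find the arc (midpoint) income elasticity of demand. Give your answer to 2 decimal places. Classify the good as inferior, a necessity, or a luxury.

With a constant price, Q₁ = 502.90/1.95 = 257.897 and Q₂ = 655.59/1.95 = 336.200 (equivalently, work directly with expenditure since P cancels).
Midpoint %ΔQ = (655.59 − 502.90)/579.25 = 0.26360; midpoint %ΔI = (8800 − 7800)/8300 = 0.12048.
η = 0.26360 / 0.12048 = 2.19.
η > 1 ⇒ luxury.

2.19 (luxury)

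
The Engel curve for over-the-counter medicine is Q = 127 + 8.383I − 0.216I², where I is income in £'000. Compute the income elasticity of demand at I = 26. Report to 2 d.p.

-0.37

At I = 26: Q = 198.9420.
dQ/dI = 8.383 − 0.432I = -2.84900.
η = (dQ/dI)·(I/Q) = -2.84900 × (26/198.9420) = -0.37.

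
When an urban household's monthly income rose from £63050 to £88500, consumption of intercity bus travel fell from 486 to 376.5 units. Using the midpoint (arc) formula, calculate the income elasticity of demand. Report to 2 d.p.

-0.76

ΔQ = 376.5 − 486 = -109.5; midpoint Q̄ = (486 + 376.5)/2 = 431.25.
ΔI = 88500 − 63050 = 25450; midpoint Ī = (63050 + 88500)/2 = 75775.
η = (ΔQ/Q̄) ÷ (ΔI/Ī) = (-109.5/431.25) ÷ (25450/75775) = -0.76.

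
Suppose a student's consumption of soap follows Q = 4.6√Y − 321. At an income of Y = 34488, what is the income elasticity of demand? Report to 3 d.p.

At Y = 34488: Q = 533.263.
dQ/dY = 4.6/(2√Y) = 0.0123849 at this income.
η = (dQ/dY)·(Y/Q) = 0.0123849 × (34488/533.263) = 0.801.

0.801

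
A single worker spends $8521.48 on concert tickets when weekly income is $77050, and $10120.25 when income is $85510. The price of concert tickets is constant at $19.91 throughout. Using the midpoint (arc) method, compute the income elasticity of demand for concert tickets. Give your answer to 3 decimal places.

With a constant price, Q₁ = 8521.48/19.91 = 428.000 and Q₂ = 10120.25/19.91 = 508.300 (equivalently, work directly with expenditure since P cancels).
Midpoint %ΔQ = (10120.25 − 8521.48)/9320.87 = 0.17153; midpoint %ΔI = (85510 − 77050)/81280 = 0.10408.
η = 0.17153 / 0.10408 = 1.648.

1.648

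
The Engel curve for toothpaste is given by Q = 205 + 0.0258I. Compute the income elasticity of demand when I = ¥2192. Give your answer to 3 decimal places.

0.216

At I = 2192: Q = 261.554.
dQ/dI = 0.0258.
η = (dQ/dI)·(I/Q) = 0.0258 × (2192/261.554) = 0.216.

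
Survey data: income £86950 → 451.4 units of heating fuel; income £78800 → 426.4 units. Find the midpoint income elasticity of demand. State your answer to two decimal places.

0.58

ΔQ = 426.4 − 451.4 = -25; midpoint Q̄ = (451.4 + 426.4)/2 = 438.9.
ΔI = 78800 − 86950 = -8150; midpoint Ī = (86950 + 78800)/2 = 82875.
η = (ΔQ/Q̄) ÷ (ΔI/Ī) = (-25/438.9) ÷ (-8150/82875) = 0.58.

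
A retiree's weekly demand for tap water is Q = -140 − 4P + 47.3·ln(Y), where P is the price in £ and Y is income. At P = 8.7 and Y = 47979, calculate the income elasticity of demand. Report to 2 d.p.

0.14

At P = 8.7, Y = 47979: Q = 335.024.
Holding P constant, ∂Q/∂Y = 47.3/Y = 0.000985848.
η_Y = (∂Q/∂Y)·(Y/Q) = 0.000985848 × (47979/335.024) = 0.14.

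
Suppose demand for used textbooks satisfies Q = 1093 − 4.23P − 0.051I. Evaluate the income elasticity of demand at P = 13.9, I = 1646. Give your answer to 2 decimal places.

-0.09

At P = 13.9, I = 1646: Q = 950.257.
Holding P constant, ∂Q/∂I = −0.051.
η_I = (∂Q/∂I)·(I/Q) = -0.051 × (1646/950.257) = -0.09.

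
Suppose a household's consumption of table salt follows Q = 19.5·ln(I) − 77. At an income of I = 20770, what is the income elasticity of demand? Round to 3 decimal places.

0.167

At I = 20770: Q = 116.855.
dQ/dI = 19.5/I = 0.000938854 at this income.
η = (dQ/dI)·(I/Q) = 0.000938854 × (20770/116.855) = 0.167.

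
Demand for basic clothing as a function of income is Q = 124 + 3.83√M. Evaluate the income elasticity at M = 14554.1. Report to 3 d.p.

0.394

At M = 14554.1: Q = 586.053.
dQ/dM = 3.83/(2√M) = 0.0158736 at this income.
η = (dQ/dM)·(M/Q) = 0.0158736 × (14554.1/586.053) = 0.394.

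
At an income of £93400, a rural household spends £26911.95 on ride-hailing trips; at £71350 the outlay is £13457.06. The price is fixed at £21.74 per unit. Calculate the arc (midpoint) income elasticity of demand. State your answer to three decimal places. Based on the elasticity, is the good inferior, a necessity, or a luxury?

2.490 (luxury)

With a constant price, Q₁ = 26911.95/21.74 = 1237.900 and Q₂ = 13457.06/21.74 = 619.000 (equivalently, work directly with expenditure since P cancels).
Midpoint %ΔQ = (13457.06 − 26911.95)/20184.51 = -0.66659; midpoint %ΔI = (71350 − 93400)/82375 = -0.26768.
η = -0.66659 / -0.26768 = 2.490.
η > 1 ⇒ luxury.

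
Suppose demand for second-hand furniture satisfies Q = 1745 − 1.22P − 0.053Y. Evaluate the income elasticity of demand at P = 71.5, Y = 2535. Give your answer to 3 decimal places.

At P = 71.5, Y = 2535: Q = 1523.415.
Holding P constant, ∂Q/∂Y = −0.053.
η_Y = (∂Q/∂Y)·(Y/Q) = -0.053 × (2535/1523.415) = -0.088.

-0.088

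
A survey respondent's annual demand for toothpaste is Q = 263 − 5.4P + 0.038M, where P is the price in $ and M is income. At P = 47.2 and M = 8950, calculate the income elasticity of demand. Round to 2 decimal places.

At P = 47.2, M = 8950: Q = 348.220.
Holding P constant, ∂Q/∂M = 0.038.
η_M = (∂Q/∂M)·(M/Q) = 0.038 × (8950/348.220) = 0.98.

0.98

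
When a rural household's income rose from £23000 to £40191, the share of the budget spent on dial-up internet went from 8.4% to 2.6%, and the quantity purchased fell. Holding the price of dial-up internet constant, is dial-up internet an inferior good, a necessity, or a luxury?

inferior good

Quantity demanded falls as income rises, so η < 0.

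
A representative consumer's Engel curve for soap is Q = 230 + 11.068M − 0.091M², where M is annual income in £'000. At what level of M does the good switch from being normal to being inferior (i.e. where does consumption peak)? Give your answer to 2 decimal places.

60.81

dQ/dM = 11.068 − 0.182M.
The good is inferior where dQ/dM < 0. Setting dQ/dM = 0 gives M = 11.068 / 0.182 = 60.81.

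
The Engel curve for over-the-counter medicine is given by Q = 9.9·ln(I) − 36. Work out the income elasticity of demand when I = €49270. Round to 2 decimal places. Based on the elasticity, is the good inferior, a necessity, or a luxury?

0.14 (necessity)

At I = 49270: Q = 70.970.
dQ/dI = 9.9/I = 0.000200934 at this income.
η = (dQ/dI)·(I/Q) = 0.000200934 × (49270/70.970) = 0.14.
Since 0 < η < 1, the good is a necessity.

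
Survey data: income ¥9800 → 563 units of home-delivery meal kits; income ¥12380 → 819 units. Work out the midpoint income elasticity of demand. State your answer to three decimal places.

ΔQ = 819 − 563 = 256; midpoint Q̄ = (563 + 819)/2 = 691.
ΔI = 12380 − 9800 = 2580; midpoint Ī = (9800 + 12380)/2 = 11090.
η = (ΔQ/Q̄) ÷ (ΔI/Ī) = (256/691) ÷ (2580/11090) = 1.592.

1.592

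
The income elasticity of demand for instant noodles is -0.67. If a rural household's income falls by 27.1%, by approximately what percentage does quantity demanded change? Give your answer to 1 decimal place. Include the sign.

18.2%

%ΔQ ≈ η × %ΔI = -0.67 × (-27.1%) = 18.2%.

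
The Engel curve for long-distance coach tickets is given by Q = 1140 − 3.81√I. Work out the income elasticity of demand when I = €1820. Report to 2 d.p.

-0.08

At I = 1820: Q = 977.460.
dQ/dI = -3.81/(2√I) = -0.0446539 at this income.
η = (dQ/dI)·(I/Q) = -0.0446539 × (1820/977.460) = -0.08.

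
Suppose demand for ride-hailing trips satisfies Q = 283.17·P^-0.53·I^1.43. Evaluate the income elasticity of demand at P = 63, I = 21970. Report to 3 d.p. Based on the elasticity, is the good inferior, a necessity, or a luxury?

For a multiplicative demand Q = A·P^α·I^β, the income elasticity is β everywhere.
Here β = 1.43, so η = 1.430.
Since η > 1, this is a luxury.

1.430 (luxury)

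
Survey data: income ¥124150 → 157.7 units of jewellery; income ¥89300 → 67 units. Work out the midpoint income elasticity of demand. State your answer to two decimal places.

ΔQ = 67 − 157.7 = -90.7; midpoint Q̄ = (157.7 + 67)/2 = 112.35.
ΔI = 89300 − 124150 = -34850; midpoint Ī = (124150 + 89300)/2 = 106725.
η = (ΔQ/Q̄) ÷ (ΔI/Ī) = (-90.7/112.35) ÷ (-34850/106725) = 2.47.

2.47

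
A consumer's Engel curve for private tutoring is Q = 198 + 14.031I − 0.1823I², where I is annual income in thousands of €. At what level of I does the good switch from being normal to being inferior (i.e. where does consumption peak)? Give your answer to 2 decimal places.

38.48

dQ/dI = 14.031 − 0.3646I.
The good is inferior where dQ/dI < 0. Setting dQ/dI = 0 gives I = 14.031 / 0.3646 = 38.48.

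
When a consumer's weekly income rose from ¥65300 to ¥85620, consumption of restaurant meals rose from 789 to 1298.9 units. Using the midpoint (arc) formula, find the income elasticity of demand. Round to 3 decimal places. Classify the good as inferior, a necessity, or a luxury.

1.814 (luxury)

ΔQ = 1298.9 − 789 = 509.9; midpoint Q̄ = (789 + 1298.9)/2 = 1043.95.
ΔI = 85620 − 65300 = 20320; midpoint Ī = (65300 + 85620)/2 = 75460.
η = (ΔQ/Q̄) ÷ (ΔI/Ī) = (509.9/1043.95) ÷ (20320/75460) = 1.814.
η > 1 ⇒ luxury.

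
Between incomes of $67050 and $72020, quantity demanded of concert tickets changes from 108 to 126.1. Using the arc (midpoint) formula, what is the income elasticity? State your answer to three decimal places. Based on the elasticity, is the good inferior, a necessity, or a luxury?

ΔQ = 126.1 − 108 = 18.1; midpoint Q̄ = (108 + 126.1)/2 = 117.05.
ΔI = 72020 − 67050 = 4970; midpoint Ī = (67050 + 72020)/2 = 69535.
η = (ΔQ/Q̄) ÷ (ΔI/Ī) = (18.1/117.05) ÷ (4970/69535) = 2.163.
η > 1 ⇒ luxury.

2.163 (luxury)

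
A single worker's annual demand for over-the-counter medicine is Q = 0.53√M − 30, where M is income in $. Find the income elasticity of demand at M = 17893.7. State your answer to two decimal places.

0.87

At M = 17893.7: Q = 40.897.
dQ/dM = 0.53/(2√M) = 0.00198105 at this income.
η = (dQ/dM)·(M/Q) = 0.00198105 × (17893.7/40.897) = 0.87.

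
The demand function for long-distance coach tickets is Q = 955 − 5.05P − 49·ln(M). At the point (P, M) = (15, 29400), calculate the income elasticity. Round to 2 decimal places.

-0.13

At P = 15, M = 29400: Q = 375.101.
Holding P constant, ∂Q/∂M = -49/M = -0.00166667.
η_M = (∂Q/∂M)·(M/Q) = -0.00166667 × (29400/375.101) = -0.13.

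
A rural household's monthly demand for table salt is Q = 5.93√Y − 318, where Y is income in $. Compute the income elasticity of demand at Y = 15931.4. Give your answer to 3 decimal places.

At Y = 15931.4: Q = 430.483.
dQ/dY = 5.93/(2√Y) = 0.0234908 at this income.
η = (dQ/dY)·(Y/Q) = 0.0234908 × (15931.4/430.483) = 0.869.

0.869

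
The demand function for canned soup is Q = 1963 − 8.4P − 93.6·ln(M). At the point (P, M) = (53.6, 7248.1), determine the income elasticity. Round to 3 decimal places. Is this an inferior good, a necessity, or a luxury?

At P = 53.6, M = 7248.1: Q = 680.797.
Holding P constant, ∂Q/∂M = -93.6/M = -0.0129137.
η_M = (∂Q/∂M)·(M/Q) = -0.0129137 × (7248.1/680.797) = -0.137.
Since η < 0, this is an inferior good.

-0.137 (inferior good)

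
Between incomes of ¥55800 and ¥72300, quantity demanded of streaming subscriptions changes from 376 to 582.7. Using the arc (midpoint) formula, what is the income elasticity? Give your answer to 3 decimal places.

1.674

ΔQ = 582.7 − 376 = 206.7; midpoint Q̄ = (376 + 582.7)/2 = 479.35.
ΔI = 72300 − 55800 = 16500; midpoint Ī = (55800 + 72300)/2 = 64050.
η = (ΔQ/Q̄) ÷ (ΔI/Ī) = (206.7/479.35) ÷ (16500/64050) = 1.674.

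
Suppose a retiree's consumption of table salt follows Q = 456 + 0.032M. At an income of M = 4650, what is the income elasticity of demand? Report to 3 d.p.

At M = 4650: Q = 604.800.
dQ/dM = 0.032.
η = (dQ/dM)·(M/Q) = 0.032 × (4650/604.800) = 0.246.

0.246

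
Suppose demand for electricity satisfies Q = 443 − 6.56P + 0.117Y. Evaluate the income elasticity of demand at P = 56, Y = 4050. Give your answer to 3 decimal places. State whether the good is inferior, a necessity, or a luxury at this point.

At P = 56, Y = 4050: Q = 549.490.
Holding P constant, ∂Q/∂Y = 0.117.
η_Y = (∂Q/∂Y)·(Y/Q) = 0.117 × (4050/549.490) = 0.862.
Since 0 < η < 1, this is a necessity.

0.862 (necessity)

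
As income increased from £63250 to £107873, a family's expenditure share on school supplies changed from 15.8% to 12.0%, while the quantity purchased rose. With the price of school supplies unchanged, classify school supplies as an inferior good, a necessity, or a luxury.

necessity

Quantity rises but the budget share falls as income rises, so 0 < η < 1.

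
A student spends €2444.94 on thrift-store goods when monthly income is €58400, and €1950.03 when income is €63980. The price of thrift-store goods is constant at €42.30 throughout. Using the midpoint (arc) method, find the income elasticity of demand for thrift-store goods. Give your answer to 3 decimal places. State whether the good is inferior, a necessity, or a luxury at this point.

-2.470 (inferior good)

With a constant price, Q₁ = 2444.94/42.30 = 57.800 and Q₂ = 1950.03/42.30 = 46.100 (equivalently, work directly with expenditure since P cancels).
Midpoint %ΔQ = (1950.03 − 2444.94)/2197.49 = -0.22522; midpoint %ΔI = (63980 − 58400)/61190 = 0.09119.
η = -0.22522 / 0.09119 = -2.470.
η < 0 ⇒ inferior good.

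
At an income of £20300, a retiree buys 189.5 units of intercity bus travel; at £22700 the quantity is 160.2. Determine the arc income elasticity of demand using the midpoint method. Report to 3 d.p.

-1.501

ΔQ = 160.2 − 189.5 = -29.3; midpoint Q̄ = (189.5 + 160.2)/2 = 174.85.
ΔI = 22700 − 20300 = 2400; midpoint Ī = (20300 + 22700)/2 = 21500.
η = (ΔQ/Q̄) ÷ (ΔI/Ī) = (-29.3/174.85) ÷ (2400/21500) = -1.501.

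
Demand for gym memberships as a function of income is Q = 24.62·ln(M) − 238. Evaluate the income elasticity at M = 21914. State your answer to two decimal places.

At M = 21914: Q = 8.074.
dQ/dM = 24.62/M = 0.00112348 at this income.
η = (dQ/dM)·(M/Q) = 0.00112348 × (21914/8.074) = 3.05.

3.05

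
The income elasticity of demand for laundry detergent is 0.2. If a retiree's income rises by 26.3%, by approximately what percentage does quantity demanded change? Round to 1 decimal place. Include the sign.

5.3%

%ΔQ ≈ η × %ΔI = 0.2 × 26.3% = 5.3%.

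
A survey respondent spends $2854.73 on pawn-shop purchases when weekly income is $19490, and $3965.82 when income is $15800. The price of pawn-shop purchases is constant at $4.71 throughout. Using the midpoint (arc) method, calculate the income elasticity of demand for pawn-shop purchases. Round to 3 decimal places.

-1.558

With a constant price, Q₁ = 2854.73/4.71 = 606.100 and Q₂ = 3965.82/4.71 = 842.000 (equivalently, work directly with expenditure since P cancels).
Midpoint %ΔQ = (3965.82 − 2854.73)/3410.28 = 0.32581; midpoint %ΔI = (15800 − 19490)/17645 = -0.20912.
η = 0.32581 / -0.20912 = -1.558.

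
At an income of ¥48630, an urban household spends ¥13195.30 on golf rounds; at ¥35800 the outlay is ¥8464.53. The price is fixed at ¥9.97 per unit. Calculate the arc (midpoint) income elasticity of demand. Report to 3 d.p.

With a constant price, Q₁ = 13195.30/9.97 = 1323.501 and Q₂ = 8464.53/9.97 = 849.000 (equivalently, work directly with expenditure since P cancels).
Midpoint %ΔQ = (8464.53 − 13195.30)/10829.92 = -0.43682; midpoint %ΔI = (35800 − 48630)/42215 = -0.30392.
η = -0.43682 / -0.30392 = 1.437.

1.437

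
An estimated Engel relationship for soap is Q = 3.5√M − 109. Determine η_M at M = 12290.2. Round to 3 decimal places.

0.695

At M = 12290.2: Q = 279.014.
dQ/dM = 3.5/(2√M) = 0.0157855 at this income.
η = (dQ/dM)·(M/Q) = 0.0157855 × (12290.2/279.014) = 0.695.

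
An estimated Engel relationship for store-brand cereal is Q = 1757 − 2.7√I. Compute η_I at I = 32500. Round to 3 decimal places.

-0.192

At I = 32500: Q = 1270.251.
dQ/dI = -2.7/(2√I) = -0.00748845 at this income.
η = (dQ/dI)·(I/Q) = -0.00748845 × (32500/1270.251) = -0.192.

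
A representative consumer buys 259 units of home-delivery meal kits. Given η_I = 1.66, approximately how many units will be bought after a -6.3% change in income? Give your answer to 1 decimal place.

231.9

%ΔQ ≈ η × %ΔI = 1.66 × (-6.3%) = -10.458%.
New Q ≈ 259 × (1 − 0.10458) = 231.9.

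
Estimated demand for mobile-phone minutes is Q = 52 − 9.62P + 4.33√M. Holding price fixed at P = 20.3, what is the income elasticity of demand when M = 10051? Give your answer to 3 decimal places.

At P = 20.3, M = 10051: Q = 290.817.
Holding P constant, ∂Q/∂M = 4.33/(2√M) = 0.021595.
η_M = (∂Q/∂M)·(M/Q) = 0.021595 × (10051/290.817) = 0.746.

0.746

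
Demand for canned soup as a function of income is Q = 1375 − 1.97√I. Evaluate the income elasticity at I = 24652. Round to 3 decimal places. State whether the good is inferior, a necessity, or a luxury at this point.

At I = 24652: Q = 1065.691.
dQ/dI = -1.97/(2√I) = -0.0062735 at this income.
η = (dQ/dI)·(I/Q) = -0.0062735 × (24652/1065.691) = -0.145.
Since η < 0, the good is an inferior good.

-0.145 (inferior good)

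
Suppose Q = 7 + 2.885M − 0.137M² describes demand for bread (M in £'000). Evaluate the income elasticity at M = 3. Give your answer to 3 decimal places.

At M = 3: Q = 14.4220.
dQ/dM = 2.885 − 0.274M = 2.06300.
η = (dQ/dM)·(M/Q) = 2.06300 × (3/14.4220) = 0.429.

0.429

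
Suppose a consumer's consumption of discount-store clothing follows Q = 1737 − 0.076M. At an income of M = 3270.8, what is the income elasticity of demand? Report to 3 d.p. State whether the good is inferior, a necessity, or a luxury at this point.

At M = 3270.8: Q = 1488.419.
dQ/dM = −0.076.
η = (dQ/dM)·(M/Q) = -0.076 × (3270.8/1488.419) = -0.167.
Since η < 0, the good is an inferior good.

-0.167 (inferior good)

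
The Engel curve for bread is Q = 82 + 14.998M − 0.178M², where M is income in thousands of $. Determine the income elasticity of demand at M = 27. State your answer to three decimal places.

At M = 27: Q = 357.1840.
dQ/dM = 14.998 − 0.356M = 5.38600.
η = (dQ/dM)·(M/Q) = 5.38600 × (27/357.1840) = 0.407.

0.407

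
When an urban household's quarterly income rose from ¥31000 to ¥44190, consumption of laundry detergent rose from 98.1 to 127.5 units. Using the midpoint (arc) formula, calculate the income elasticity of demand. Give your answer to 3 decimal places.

ΔQ = 127.5 − 98.1 = 29.4; midpoint Q̄ = (98.1 + 127.5)/2 = 112.8.
ΔI = 44190 − 31000 = 13190; midpoint Ī = (31000 + 44190)/2 = 37595.
η = (ΔQ/Q̄) ÷ (ΔI/Ī) = (29.4/112.8) ÷ (13190/37595) = 0.743.

0.743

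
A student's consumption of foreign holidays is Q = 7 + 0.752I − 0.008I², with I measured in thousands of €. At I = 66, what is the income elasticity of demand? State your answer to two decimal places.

-0.92

At I = 66: Q = 21.7840.
dQ/dI = 0.752 − 0.016I = -0.30400.
η = (dQ/dI)·(I/Q) = -0.30400 × (66/21.7840) = -0.92.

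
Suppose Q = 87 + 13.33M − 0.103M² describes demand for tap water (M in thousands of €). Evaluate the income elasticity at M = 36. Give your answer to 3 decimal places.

0.491

At M = 36: Q = 433.3920.
dQ/dM = 13.33 − 0.206M = 5.91400.
η = (dQ/dM)·(M/Q) = 5.91400 × (36/433.3920) = 0.491.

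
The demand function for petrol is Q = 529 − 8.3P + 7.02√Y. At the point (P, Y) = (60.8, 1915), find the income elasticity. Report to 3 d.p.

At P = 60.8, Y = 1915: Q = 331.560.
Holding P constant, ∂Q/∂Y = 7.02/(2√Y) = 0.0802089.
η_Y = (∂Q/∂Y)·(Y/Q) = 0.0802089 × (1915/331.560) = 0.463.

0.463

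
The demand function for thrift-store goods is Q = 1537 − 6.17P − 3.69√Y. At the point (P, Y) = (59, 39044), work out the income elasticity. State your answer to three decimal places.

At P = 59, Y = 39044: Q = 443.842.
Holding P constant, ∂Q/∂Y = -3.69/(2√Y) = -0.00933725.
η_Y = (∂Q/∂Y)·(Y/Q) = -0.00933725 × (39044/443.842) = -0.821.

-0.821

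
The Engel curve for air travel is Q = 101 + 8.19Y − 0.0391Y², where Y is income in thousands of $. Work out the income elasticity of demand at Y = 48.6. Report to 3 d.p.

At Y = 48.6: Q = 406.6814.
dQ/dY = 8.19 − 0.0782Y = 4.38948.
η = (dQ/dY)·(Y/Q) = 4.38948 × (48.6/406.6814) = 0.525.

0.525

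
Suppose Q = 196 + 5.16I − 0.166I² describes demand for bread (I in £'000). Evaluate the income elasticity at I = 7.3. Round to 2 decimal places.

At I = 7.3: Q = 224.8219.
dQ/dI = 5.16 − 0.332I = 2.73640.
η = (dQ/dI)·(I/Q) = 2.73640 × (7.3/224.8219) = 0.09.

0.09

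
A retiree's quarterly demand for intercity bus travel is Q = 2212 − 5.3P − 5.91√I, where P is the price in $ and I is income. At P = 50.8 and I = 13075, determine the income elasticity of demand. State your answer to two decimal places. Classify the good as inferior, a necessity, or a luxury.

-0.27 (inferior good)

At P = 50.8, I = 13075: Q = 1266.975.
Holding P constant, ∂Q/∂I = -5.91/(2√I) = -0.0258426.
η_I = (∂Q/∂I)·(I/Q) = -0.0258426 × (13075/1266.975) = -0.27.
Since η < 0, this is an inferior good.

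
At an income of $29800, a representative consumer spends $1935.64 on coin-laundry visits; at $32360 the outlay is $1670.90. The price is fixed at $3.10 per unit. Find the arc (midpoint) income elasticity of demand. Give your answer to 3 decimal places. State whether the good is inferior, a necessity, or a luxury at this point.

-1.782 (inferior good)

With a constant price, Q₁ = 1935.64/3.10 = 624.400 and Q₂ = 1670.90/3.10 = 539.000 (equivalently, work directly with expenditure since P cancels).
Midpoint %ΔQ = (1670.90 − 1935.64)/1803.27 = -0.14681; midpoint %ΔI = (32360 − 29800)/31080 = 0.08237.
η = -0.14681 / 0.08237 = -1.782.
η < 0 ⇒ inferior good.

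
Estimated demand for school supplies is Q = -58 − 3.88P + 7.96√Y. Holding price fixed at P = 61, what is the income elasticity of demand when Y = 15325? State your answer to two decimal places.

0.71

At P = 61, Y = 15325: Q = 690.722.
Holding P constant, ∂Q/∂Y = 7.96/(2√Y) = 0.0321501.
η_Y = (∂Q/∂Y)·(Y/Q) = 0.0321501 × (15325/690.722) = 0.71.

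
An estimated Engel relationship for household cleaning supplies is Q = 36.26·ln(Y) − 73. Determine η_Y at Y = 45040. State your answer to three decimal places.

0.115

At Y = 45040: Q = 315.537.
dQ/dY = 36.26/Y = 0.000805062 at this income.
η = (dQ/dY)·(Y/Q) = 0.000805062 × (45040/315.537) = 0.115.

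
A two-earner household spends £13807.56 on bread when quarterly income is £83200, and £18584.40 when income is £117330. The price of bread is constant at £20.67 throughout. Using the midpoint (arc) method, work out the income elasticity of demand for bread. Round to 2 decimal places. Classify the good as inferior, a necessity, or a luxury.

0.87 (necessity)

With a constant price, Q₁ = 13807.56/20.67 = 668.000 and Q₂ = 18584.40/20.67 = 899.100 (equivalently, work directly with expenditure since P cancels).
Midpoint %ΔQ = (18584.40 − 13807.56)/16195.98 = 0.29494; midpoint %ΔI = (117330 − 83200)/100265 = 0.34040.
η = 0.29494 / 0.34040 = 0.87.
0 < η < 1 ⇒ necessity.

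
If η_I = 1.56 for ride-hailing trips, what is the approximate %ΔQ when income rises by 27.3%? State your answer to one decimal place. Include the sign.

42.6%

%ΔQ ≈ η × %ΔI = 1.56 × 27.3% = 42.6%.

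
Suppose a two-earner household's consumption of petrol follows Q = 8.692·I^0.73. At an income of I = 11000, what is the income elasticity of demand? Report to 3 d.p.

0.730

For Q = A·I^β the income elasticity is constant and equal to β.
Here β = 0.73, so η = 0.730.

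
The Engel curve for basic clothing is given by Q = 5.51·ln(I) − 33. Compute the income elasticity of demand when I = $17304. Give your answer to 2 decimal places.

At I = 17304: Q = 20.770.
dQ/dI = 5.51/I = 0.000318423 at this income.
η = (dQ/dI)·(I/Q) = 0.000318423 × (17304/20.770) = 0.27.

0.27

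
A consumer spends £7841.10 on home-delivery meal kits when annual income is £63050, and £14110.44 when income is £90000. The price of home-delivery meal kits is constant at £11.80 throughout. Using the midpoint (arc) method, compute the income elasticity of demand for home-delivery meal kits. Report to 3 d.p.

1.622

With a constant price, Q₁ = 7841.10/11.80 = 664.500 and Q₂ = 14110.44/11.80 = 1195.800 (equivalently, work directly with expenditure since P cancels).
Midpoint %ΔQ = (14110.44 − 7841.10)/10975.77 = 0.57120; midpoint %ΔI = (90000 − 63050)/76525 = 0.35217.
η = 0.57120 / 0.35217 = 1.622.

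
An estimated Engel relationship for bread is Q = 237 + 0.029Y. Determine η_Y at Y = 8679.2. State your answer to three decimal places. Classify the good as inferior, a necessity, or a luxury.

0.515 (necessity)

At Y = 8679.2: Q = 488.697.
dQ/dY = 0.029.
η = (dQ/dY)·(Y/Q) = 0.029 × (8679.2/488.697) = 0.515.
Since 0 < η < 1, the good is a necessity.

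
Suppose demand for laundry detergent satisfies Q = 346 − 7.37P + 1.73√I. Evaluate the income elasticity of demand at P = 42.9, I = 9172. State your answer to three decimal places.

0.424

At P = 42.9, I = 9172: Q = 195.510.
Holding P constant, ∂Q/∂I = 1.73/(2√I) = 0.009032.
η_I = (∂Q/∂I)·(I/Q) = 0.009032 × (9172/195.510) = 0.424.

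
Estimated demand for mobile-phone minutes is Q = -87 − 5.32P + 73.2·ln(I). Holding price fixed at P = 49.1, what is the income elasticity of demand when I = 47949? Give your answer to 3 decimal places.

0.166

At P = 49.1, I = 47949: Q = 440.730.
Holding P constant, ∂Q/∂I = 73.2/I = 0.00152662.
η_I = (∂Q/∂I)·(I/Q) = 0.00152662 × (47949/440.730) = 0.166.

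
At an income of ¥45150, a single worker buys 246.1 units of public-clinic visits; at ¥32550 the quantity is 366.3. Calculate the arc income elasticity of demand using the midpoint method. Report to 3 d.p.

ΔQ = 366.3 − 246.1 = 120.2; midpoint Q̄ = (246.1 + 366.3)/2 = 306.2.
ΔI = 32550 − 45150 = -12600; midpoint Ī = (45150 + 32550)/2 = 38850.
η = (ΔQ/Q̄) ÷ (ΔI/Ī) = (120.2/306.2) ÷ (-12600/38850) = -1.210.

-1.210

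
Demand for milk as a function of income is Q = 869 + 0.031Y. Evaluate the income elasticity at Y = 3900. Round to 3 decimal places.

0.122

At Y = 3900: Q = 989.900.
dQ/dY = 0.031.
η = (dQ/dY)·(Y/Q) = 0.031 × (3900/989.900) = 0.122.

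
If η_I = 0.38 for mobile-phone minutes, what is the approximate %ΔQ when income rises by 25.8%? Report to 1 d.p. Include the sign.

9.8%

%ΔQ ≈ η × %ΔI = 0.38 × 25.8% = 9.8%.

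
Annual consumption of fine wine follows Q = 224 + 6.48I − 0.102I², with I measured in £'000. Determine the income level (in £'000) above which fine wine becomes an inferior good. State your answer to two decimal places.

dQ/dI = 6.48 − 0.204I.
The good is inferior where dQ/dI < 0. Setting dQ/dI = 0 gives I = 6.48 / 0.204 = 31.76.

31.76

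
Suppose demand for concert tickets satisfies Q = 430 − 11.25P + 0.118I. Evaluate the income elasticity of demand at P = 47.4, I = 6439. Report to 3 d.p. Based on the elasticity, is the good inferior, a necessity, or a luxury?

1.157 (luxury)

At P = 47.4, I = 6439: Q = 656.552.
Holding P constant, ∂Q/∂I = 0.118.
η_I = (∂Q/∂I)·(I/Q) = 0.118 × (6439/656.552) = 1.157.
Since η > 1, this is a luxury.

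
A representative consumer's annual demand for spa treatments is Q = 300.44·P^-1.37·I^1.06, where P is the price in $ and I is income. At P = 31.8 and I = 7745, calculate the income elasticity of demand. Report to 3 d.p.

1.060

For a multiplicative demand Q = A·P^α·I^β, the income elasticity is β everywhere.
Here β = 1.06, so η = 1.060.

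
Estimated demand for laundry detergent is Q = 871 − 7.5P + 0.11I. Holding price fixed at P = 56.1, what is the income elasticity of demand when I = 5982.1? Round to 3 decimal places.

0.594

At P = 56.1, I = 5982.1: Q = 1108.281.
Holding P constant, ∂Q/∂I = 0.11.
η_I = (∂Q/∂I)·(I/Q) = 0.11 × (5982.1/1108.281) = 0.594.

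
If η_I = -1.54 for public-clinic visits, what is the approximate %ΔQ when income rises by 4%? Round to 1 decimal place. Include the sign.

-6.2%

%ΔQ ≈ η × %ΔI = -1.54 × 4% = -6.2%.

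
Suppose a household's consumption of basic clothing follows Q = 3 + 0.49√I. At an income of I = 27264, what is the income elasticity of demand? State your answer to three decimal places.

0.482

At I = 27264: Q = 83.908.
dQ/dI = 0.49/(2√I) = 0.00148379 at this income.
η = (dQ/dI)·(I/Q) = 0.00148379 × (27264/83.908) = 0.482.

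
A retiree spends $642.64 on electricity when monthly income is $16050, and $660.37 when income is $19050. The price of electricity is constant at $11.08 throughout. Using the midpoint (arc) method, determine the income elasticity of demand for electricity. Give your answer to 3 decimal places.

0.159

With a constant price, Q₁ = 642.64/11.08 = 58.000 and Q₂ = 660.37/11.08 = 59.600 (equivalently, work directly with expenditure since P cancels).
Midpoint %ΔQ = (660.37 − 642.64)/651.51 = 0.02721; midpoint %ΔI = (19050 − 16050)/17550 = 0.17094.
η = 0.02721 / 0.17094 = 0.159.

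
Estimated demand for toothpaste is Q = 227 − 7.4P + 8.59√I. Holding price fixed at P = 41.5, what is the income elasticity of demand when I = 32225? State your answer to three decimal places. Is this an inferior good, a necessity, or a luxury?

At P = 41.5, I = 32225: Q = 1461.919.
Holding P constant, ∂Q/∂I = 8.59/(2√I) = 0.0239258.
η_I = (∂Q/∂I)·(I/Q) = 0.0239258 × (32225/1461.919) = 0.527.
Since 0 < η < 1, this is a necessity.

0.527 (necessity)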